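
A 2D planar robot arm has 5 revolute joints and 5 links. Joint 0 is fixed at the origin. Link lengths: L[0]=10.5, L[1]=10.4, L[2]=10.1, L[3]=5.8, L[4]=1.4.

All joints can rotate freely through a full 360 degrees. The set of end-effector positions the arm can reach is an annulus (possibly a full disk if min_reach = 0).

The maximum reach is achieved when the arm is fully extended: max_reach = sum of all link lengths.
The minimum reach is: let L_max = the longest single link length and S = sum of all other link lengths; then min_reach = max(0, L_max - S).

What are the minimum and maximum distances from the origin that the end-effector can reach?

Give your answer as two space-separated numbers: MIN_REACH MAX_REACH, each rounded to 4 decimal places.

Answer: 0.0000 38.2000

Derivation:
Link lengths: [10.5, 10.4, 10.1, 5.8, 1.4]
max_reach = 10.5 + 10.4 + 10.1 + 5.8 + 1.4 = 38.2
L_max = max([10.5, 10.4, 10.1, 5.8, 1.4]) = 10.5
S (sum of others) = 38.2 - 10.5 = 27.7
min_reach = max(0, 10.5 - 27.7) = max(0, -17.2) = 0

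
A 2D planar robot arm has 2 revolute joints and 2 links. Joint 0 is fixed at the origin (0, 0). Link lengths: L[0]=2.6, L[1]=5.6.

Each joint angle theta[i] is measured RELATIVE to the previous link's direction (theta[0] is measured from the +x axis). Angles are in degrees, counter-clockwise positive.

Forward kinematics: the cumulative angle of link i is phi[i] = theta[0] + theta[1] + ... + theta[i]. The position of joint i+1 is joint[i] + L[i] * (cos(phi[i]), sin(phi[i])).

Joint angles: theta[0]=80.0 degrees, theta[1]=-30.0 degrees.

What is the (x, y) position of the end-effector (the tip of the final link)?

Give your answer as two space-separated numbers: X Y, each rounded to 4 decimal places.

Answer: 4.0511 6.8503

Derivation:
joint[0] = (0.0000, 0.0000)  (base)
link 0: phi[0] = 80 = 80 deg
  cos(80 deg) = 0.1736, sin(80 deg) = 0.9848
  joint[1] = (0.0000, 0.0000) + 2.6 * (0.1736, 0.9848) = (0.0000 + 0.4515, 0.0000 + 2.5605) = (0.4515, 2.5605)
link 1: phi[1] = 80 + -30 = 50 deg
  cos(50 deg) = 0.6428, sin(50 deg) = 0.7660
  joint[2] = (0.4515, 2.5605) + 5.6 * (0.6428, 0.7660) = (0.4515 + 3.5996, 2.5605 + 4.2898) = (4.0511, 6.8503)
End effector: (4.0511, 6.8503)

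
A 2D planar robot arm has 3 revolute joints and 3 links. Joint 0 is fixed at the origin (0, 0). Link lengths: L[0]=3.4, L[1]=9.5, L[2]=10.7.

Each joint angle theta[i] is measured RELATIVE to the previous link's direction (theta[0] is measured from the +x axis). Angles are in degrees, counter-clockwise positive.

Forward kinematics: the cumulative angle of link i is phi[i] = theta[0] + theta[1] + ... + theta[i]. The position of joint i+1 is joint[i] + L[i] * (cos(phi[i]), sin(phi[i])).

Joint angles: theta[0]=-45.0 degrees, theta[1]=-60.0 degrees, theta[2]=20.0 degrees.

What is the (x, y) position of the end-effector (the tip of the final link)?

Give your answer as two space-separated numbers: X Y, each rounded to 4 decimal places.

joint[0] = (0.0000, 0.0000)  (base)
link 0: phi[0] = -45 = -45 deg
  cos(-45 deg) = 0.7071, sin(-45 deg) = -0.7071
  joint[1] = (0.0000, 0.0000) + 3.4 * (0.7071, -0.7071) = (0.0000 + 2.4042, 0.0000 + -2.4042) = (2.4042, -2.4042)
link 1: phi[1] = -45 + -60 = -105 deg
  cos(-105 deg) = -0.2588, sin(-105 deg) = -0.9659
  joint[2] = (2.4042, -2.4042) + 9.5 * (-0.2588, -0.9659) = (2.4042 + -2.4588, -2.4042 + -9.1763) = (-0.0546, -11.5805)
link 2: phi[2] = -45 + -60 + 20 = -85 deg
  cos(-85 deg) = 0.0872, sin(-85 deg) = -0.9962
  joint[3] = (-0.0546, -11.5805) + 10.7 * (0.0872, -0.9962) = (-0.0546 + 0.9326, -11.5805 + -10.6593) = (0.8779, -22.2397)
End effector: (0.8779, -22.2397)

Answer: 0.8779 -22.2397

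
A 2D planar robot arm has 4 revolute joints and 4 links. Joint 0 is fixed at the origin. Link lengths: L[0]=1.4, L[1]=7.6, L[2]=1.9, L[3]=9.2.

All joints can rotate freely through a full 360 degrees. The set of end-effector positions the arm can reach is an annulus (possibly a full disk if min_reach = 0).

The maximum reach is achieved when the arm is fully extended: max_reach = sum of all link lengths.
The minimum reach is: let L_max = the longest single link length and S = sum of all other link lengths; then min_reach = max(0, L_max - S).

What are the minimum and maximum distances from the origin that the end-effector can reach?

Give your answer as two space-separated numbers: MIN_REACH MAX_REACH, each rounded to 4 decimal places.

Answer: 0.0000 20.1000

Derivation:
Link lengths: [1.4, 7.6, 1.9, 9.2]
max_reach = 1.4 + 7.6 + 1.9 + 9.2 = 20.1
L_max = max([1.4, 7.6, 1.9, 9.2]) = 9.2
S (sum of others) = 20.1 - 9.2 = 10.9
min_reach = max(0, 9.2 - 10.9) = max(0, -1.7) = 0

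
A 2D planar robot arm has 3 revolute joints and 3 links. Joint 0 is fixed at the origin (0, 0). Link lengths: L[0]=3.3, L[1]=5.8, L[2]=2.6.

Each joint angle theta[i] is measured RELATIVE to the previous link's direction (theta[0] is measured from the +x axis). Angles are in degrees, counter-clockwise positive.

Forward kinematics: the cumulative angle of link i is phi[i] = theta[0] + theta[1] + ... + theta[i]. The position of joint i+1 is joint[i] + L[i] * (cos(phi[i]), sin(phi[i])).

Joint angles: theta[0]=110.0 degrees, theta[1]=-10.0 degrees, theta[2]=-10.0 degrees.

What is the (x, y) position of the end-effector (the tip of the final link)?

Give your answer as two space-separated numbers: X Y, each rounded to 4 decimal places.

Answer: -2.1358 11.4129

Derivation:
joint[0] = (0.0000, 0.0000)  (base)
link 0: phi[0] = 110 = 110 deg
  cos(110 deg) = -0.3420, sin(110 deg) = 0.9397
  joint[1] = (0.0000, 0.0000) + 3.3 * (-0.3420, 0.9397) = (0.0000 + -1.1287, 0.0000 + 3.1010) = (-1.1287, 3.1010)
link 1: phi[1] = 110 + -10 = 100 deg
  cos(100 deg) = -0.1736, sin(100 deg) = 0.9848
  joint[2] = (-1.1287, 3.1010) + 5.8 * (-0.1736, 0.9848) = (-1.1287 + -1.0072, 3.1010 + 5.7119) = (-2.1358, 8.8129)
link 2: phi[2] = 110 + -10 + -10 = 90 deg
  cos(90 deg) = 0.0000, sin(90 deg) = 1.0000
  joint[3] = (-2.1358, 8.8129) + 2.6 * (0.0000, 1.0000) = (-2.1358 + 0.0000, 8.8129 + 2.6000) = (-2.1358, 11.4129)
End effector: (-2.1358, 11.4129)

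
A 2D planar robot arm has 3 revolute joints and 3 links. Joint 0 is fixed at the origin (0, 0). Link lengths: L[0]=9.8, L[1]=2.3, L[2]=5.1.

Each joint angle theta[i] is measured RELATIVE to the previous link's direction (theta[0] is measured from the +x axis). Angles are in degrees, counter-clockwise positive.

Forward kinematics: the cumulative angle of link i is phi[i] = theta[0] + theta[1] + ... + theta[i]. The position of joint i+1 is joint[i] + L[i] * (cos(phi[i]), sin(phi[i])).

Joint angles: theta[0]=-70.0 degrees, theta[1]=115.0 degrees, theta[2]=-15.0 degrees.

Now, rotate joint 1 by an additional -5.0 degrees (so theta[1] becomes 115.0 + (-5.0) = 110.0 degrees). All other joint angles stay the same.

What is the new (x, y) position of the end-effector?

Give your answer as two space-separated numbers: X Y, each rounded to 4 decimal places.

Answer: 9.7359 -5.5752

Derivation:
joint[0] = (0.0000, 0.0000)  (base)
link 0: phi[0] = -70 = -70 deg
  cos(-70 deg) = 0.3420, sin(-70 deg) = -0.9397
  joint[1] = (0.0000, 0.0000) + 9.8 * (0.3420, -0.9397) = (0.0000 + 3.3518, 0.0000 + -9.2090) = (3.3518, -9.2090)
link 1: phi[1] = -70 + 110 = 40 deg
  cos(40 deg) = 0.7660, sin(40 deg) = 0.6428
  joint[2] = (3.3518, -9.2090) + 2.3 * (0.7660, 0.6428) = (3.3518 + 1.7619, -9.2090 + 1.4784) = (5.1137, -7.7306)
link 2: phi[2] = -70 + 110 + -15 = 25 deg
  cos(25 deg) = 0.9063, sin(25 deg) = 0.4226
  joint[3] = (5.1137, -7.7306) + 5.1 * (0.9063, 0.4226) = (5.1137 + 4.6222, -7.7306 + 2.1554) = (9.7359, -5.5752)
End effector: (9.7359, -5.5752)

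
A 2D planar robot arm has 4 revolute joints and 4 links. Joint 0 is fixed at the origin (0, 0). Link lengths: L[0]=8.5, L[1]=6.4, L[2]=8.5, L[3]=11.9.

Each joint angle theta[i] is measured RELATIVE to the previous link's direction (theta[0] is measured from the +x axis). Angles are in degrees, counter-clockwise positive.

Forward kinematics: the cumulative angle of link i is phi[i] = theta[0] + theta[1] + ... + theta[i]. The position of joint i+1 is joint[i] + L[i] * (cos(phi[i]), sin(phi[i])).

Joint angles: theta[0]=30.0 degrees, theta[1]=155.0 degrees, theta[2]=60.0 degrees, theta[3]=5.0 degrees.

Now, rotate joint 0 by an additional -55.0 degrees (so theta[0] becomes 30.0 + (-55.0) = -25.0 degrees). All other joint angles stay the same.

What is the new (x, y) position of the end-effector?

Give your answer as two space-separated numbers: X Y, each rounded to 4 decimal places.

Answer: -16.2756 -3.2455

Derivation:
joint[0] = (0.0000, 0.0000)  (base)
link 0: phi[0] = -25 = -25 deg
  cos(-25 deg) = 0.9063, sin(-25 deg) = -0.4226
  joint[1] = (0.0000, 0.0000) + 8.5 * (0.9063, -0.4226) = (0.0000 + 7.7036, 0.0000 + -3.5923) = (7.7036, -3.5923)
link 1: phi[1] = -25 + 155 = 130 deg
  cos(130 deg) = -0.6428, sin(130 deg) = 0.7660
  joint[2] = (7.7036, -3.5923) + 6.4 * (-0.6428, 0.7660) = (7.7036 + -4.1138, -3.5923 + 4.9027) = (3.5898, 1.3104)
link 2: phi[2] = -25 + 155 + 60 = 190 deg
  cos(190 deg) = -0.9848, sin(190 deg) = -0.1736
  joint[3] = (3.5898, 1.3104) + 8.5 * (-0.9848, -0.1736) = (3.5898 + -8.3709, 1.3104 + -1.4760) = (-4.7811, -0.1656)
link 3: phi[3] = -25 + 155 + 60 + 5 = 195 deg
  cos(195 deg) = -0.9659, sin(195 deg) = -0.2588
  joint[4] = (-4.7811, -0.1656) + 11.9 * (-0.9659, -0.2588) = (-4.7811 + -11.4945, -0.1656 + -3.0799) = (-16.2756, -3.2455)
End effector: (-16.2756, -3.2455)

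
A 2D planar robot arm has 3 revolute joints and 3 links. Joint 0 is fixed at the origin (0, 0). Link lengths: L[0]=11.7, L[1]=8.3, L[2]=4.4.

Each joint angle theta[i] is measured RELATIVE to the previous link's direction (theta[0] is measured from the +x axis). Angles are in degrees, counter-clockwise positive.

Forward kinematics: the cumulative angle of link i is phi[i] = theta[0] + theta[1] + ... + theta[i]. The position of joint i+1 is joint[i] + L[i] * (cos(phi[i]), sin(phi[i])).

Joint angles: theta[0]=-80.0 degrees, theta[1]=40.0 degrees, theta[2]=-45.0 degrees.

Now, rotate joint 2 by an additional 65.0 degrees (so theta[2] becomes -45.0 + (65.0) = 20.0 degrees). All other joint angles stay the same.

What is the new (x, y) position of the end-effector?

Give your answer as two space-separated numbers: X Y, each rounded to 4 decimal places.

joint[0] = (0.0000, 0.0000)  (base)
link 0: phi[0] = -80 = -80 deg
  cos(-80 deg) = 0.1736, sin(-80 deg) = -0.9848
  joint[1] = (0.0000, 0.0000) + 11.7 * (0.1736, -0.9848) = (0.0000 + 2.0317, 0.0000 + -11.5223) = (2.0317, -11.5223)
link 1: phi[1] = -80 + 40 = -40 deg
  cos(-40 deg) = 0.7660, sin(-40 deg) = -0.6428
  joint[2] = (2.0317, -11.5223) + 8.3 * (0.7660, -0.6428) = (2.0317 + 6.3582, -11.5223 + -5.3351) = (8.3899, -16.8574)
link 2: phi[2] = -80 + 40 + 20 = -20 deg
  cos(-20 deg) = 0.9397, sin(-20 deg) = -0.3420
  joint[3] = (8.3899, -16.8574) + 4.4 * (0.9397, -0.3420) = (8.3899 + 4.1346, -16.8574 + -1.5049) = (12.5245, -18.3623)
End effector: (12.5245, -18.3623)

Answer: 12.5245 -18.3623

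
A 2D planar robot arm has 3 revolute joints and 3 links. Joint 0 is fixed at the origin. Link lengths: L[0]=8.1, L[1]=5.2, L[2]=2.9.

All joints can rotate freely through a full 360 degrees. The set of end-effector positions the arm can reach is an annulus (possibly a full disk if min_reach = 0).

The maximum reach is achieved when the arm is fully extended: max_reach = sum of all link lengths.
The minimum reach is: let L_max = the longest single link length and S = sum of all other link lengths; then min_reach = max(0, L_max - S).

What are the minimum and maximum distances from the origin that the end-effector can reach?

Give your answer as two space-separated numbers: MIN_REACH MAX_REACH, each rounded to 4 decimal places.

Link lengths: [8.1, 5.2, 2.9]
max_reach = 8.1 + 5.2 + 2.9 = 16.2
L_max = max([8.1, 5.2, 2.9]) = 8.1
S (sum of others) = 16.2 - 8.1 = 8.1
min_reach = max(0, 8.1 - 8.1) = max(0, 0) = 0

Answer: 0.0000 16.2000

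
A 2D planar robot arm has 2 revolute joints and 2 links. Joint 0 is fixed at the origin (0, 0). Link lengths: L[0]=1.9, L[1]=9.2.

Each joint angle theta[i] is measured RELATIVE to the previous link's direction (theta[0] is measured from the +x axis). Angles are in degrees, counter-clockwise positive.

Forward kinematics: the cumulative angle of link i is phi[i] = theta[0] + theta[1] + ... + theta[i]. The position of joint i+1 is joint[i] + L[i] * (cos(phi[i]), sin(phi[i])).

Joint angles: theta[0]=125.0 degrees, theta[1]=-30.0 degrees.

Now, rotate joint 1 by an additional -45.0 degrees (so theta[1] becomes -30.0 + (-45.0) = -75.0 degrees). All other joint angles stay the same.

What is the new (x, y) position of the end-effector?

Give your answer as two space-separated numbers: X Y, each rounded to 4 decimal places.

joint[0] = (0.0000, 0.0000)  (base)
link 0: phi[0] = 125 = 125 deg
  cos(125 deg) = -0.5736, sin(125 deg) = 0.8192
  joint[1] = (0.0000, 0.0000) + 1.9 * (-0.5736, 0.8192) = (0.0000 + -1.0898, 0.0000 + 1.5564) = (-1.0898, 1.5564)
link 1: phi[1] = 125 + -75 = 50 deg
  cos(50 deg) = 0.6428, sin(50 deg) = 0.7660
  joint[2] = (-1.0898, 1.5564) + 9.2 * (0.6428, 0.7660) = (-1.0898 + 5.9136, 1.5564 + 7.0476) = (4.8239, 8.6040)
End effector: (4.8239, 8.6040)

Answer: 4.8239 8.6040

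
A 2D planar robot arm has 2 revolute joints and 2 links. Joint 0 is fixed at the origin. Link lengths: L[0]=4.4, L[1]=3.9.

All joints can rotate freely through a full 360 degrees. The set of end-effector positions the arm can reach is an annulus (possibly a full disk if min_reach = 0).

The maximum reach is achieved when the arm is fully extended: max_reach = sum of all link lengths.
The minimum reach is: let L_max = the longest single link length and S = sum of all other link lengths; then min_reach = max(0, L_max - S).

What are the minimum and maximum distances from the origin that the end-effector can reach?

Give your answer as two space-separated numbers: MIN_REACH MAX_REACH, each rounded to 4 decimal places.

Answer: 0.5000 8.3000

Derivation:
Link lengths: [4.4, 3.9]
max_reach = 4.4 + 3.9 = 8.3
L_max = max([4.4, 3.9]) = 4.4
S (sum of others) = 8.3 - 4.4 = 3.9
min_reach = max(0, 4.4 - 3.9) = max(0, 0.5) = 0.5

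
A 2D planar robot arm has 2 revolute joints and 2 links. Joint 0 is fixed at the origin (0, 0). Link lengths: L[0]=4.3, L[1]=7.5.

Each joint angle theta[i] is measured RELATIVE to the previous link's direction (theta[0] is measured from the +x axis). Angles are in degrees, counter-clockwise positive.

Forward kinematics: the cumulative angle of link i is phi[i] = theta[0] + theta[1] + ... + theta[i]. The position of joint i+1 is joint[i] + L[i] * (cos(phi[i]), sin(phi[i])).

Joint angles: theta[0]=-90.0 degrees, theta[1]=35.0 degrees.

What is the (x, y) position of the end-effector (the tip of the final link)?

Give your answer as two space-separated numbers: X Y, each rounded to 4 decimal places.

joint[0] = (0.0000, 0.0000)  (base)
link 0: phi[0] = -90 = -90 deg
  cos(-90 deg) = 0.0000, sin(-90 deg) = -1.0000
  joint[1] = (0.0000, 0.0000) + 4.3 * (0.0000, -1.0000) = (0.0000 + 0.0000, 0.0000 + -4.3000) = (0.0000, -4.3000)
link 1: phi[1] = -90 + 35 = -55 deg
  cos(-55 deg) = 0.5736, sin(-55 deg) = -0.8192
  joint[2] = (0.0000, -4.3000) + 7.5 * (0.5736, -0.8192) = (0.0000 + 4.3018, -4.3000 + -6.1436) = (4.3018, -10.4436)
End effector: (4.3018, -10.4436)

Answer: 4.3018 -10.4436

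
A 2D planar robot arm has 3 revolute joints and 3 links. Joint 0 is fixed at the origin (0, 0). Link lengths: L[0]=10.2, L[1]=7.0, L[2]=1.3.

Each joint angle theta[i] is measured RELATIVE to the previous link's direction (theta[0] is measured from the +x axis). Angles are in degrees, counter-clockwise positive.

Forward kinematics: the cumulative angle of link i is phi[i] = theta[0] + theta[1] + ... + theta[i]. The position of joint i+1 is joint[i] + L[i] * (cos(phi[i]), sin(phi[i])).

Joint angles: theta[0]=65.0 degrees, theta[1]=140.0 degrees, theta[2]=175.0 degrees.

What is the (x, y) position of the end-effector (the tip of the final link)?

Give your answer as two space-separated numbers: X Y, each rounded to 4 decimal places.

Answer: -0.8118 6.7306

Derivation:
joint[0] = (0.0000, 0.0000)  (base)
link 0: phi[0] = 65 = 65 deg
  cos(65 deg) = 0.4226, sin(65 deg) = 0.9063
  joint[1] = (0.0000, 0.0000) + 10.2 * (0.4226, 0.9063) = (0.0000 + 4.3107, 0.0000 + 9.2443) = (4.3107, 9.2443)
link 1: phi[1] = 65 + 140 = 205 deg
  cos(205 deg) = -0.9063, sin(205 deg) = -0.4226
  joint[2] = (4.3107, 9.2443) + 7 * (-0.9063, -0.4226) = (4.3107 + -6.3442, 9.2443 + -2.9583) = (-2.0334, 6.2860)
link 2: phi[2] = 65 + 140 + 175 = 380 deg
  cos(380 deg) = 0.9397, sin(380 deg) = 0.3420
  joint[3] = (-2.0334, 6.2860) + 1.3 * (0.9397, 0.3420) = (-2.0334 + 1.2216, 6.2860 + 0.4446) = (-0.8118, 6.7306)
End effector: (-0.8118, 6.7306)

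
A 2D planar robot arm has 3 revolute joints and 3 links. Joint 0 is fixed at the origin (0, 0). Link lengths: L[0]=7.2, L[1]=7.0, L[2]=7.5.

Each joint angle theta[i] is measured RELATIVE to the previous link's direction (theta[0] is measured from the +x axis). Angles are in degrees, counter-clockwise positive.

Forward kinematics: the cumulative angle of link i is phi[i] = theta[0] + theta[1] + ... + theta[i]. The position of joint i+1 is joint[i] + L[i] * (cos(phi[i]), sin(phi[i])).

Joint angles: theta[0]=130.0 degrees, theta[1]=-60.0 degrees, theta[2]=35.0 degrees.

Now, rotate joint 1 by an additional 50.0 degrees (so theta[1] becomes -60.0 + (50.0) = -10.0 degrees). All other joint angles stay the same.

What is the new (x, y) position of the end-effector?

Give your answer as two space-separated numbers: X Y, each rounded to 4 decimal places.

Answer: -14.9254 14.7473

Derivation:
joint[0] = (0.0000, 0.0000)  (base)
link 0: phi[0] = 130 = 130 deg
  cos(130 deg) = -0.6428, sin(130 deg) = 0.7660
  joint[1] = (0.0000, 0.0000) + 7.2 * (-0.6428, 0.7660) = (0.0000 + -4.6281, 0.0000 + 5.5155) = (-4.6281, 5.5155)
link 1: phi[1] = 130 + -10 = 120 deg
  cos(120 deg) = -0.5000, sin(120 deg) = 0.8660
  joint[2] = (-4.6281, 5.5155) + 7 * (-0.5000, 0.8660) = (-4.6281 + -3.5000, 5.5155 + 6.0622) = (-8.1281, 11.5777)
link 2: phi[2] = 130 + -10 + 35 = 155 deg
  cos(155 deg) = -0.9063, sin(155 deg) = 0.4226
  joint[3] = (-8.1281, 11.5777) + 7.5 * (-0.9063, 0.4226) = (-8.1281 + -6.7973, 11.5777 + 3.1696) = (-14.9254, 14.7473)
End effector: (-14.9254, 14.7473)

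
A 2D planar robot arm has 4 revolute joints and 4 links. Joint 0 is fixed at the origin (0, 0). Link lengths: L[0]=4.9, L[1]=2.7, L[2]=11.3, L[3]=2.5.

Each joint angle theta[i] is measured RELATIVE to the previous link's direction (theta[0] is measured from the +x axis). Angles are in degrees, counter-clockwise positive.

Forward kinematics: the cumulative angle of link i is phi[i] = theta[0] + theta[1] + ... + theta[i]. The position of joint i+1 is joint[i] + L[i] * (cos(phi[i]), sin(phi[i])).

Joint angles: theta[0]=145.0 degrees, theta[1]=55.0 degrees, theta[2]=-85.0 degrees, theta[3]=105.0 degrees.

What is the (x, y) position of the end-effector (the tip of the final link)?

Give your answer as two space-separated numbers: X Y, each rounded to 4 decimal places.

joint[0] = (0.0000, 0.0000)  (base)
link 0: phi[0] = 145 = 145 deg
  cos(145 deg) = -0.8192, sin(145 deg) = 0.5736
  joint[1] = (0.0000, 0.0000) + 4.9 * (-0.8192, 0.5736) = (0.0000 + -4.0138, 0.0000 + 2.8105) = (-4.0138, 2.8105)
link 1: phi[1] = 145 + 55 = 200 deg
  cos(200 deg) = -0.9397, sin(200 deg) = -0.3420
  joint[2] = (-4.0138, 2.8105) + 2.7 * (-0.9397, -0.3420) = (-4.0138 + -2.5372, 2.8105 + -0.9235) = (-6.5510, 1.8871)
link 2: phi[2] = 145 + 55 + -85 = 115 deg
  cos(115 deg) = -0.4226, sin(115 deg) = 0.9063
  joint[3] = (-6.5510, 1.8871) + 11.3 * (-0.4226, 0.9063) = (-6.5510 + -4.7756, 1.8871 + 10.2413) = (-11.3266, 12.1283)
link 3: phi[3] = 145 + 55 + -85 + 105 = 220 deg
  cos(220 deg) = -0.7660, sin(220 deg) = -0.6428
  joint[4] = (-11.3266, 12.1283) + 2.5 * (-0.7660, -0.6428) = (-11.3266 + -1.9151, 12.1283 + -1.6070) = (-13.2417, 10.5214)
End effector: (-13.2417, 10.5214)

Answer: -13.2417 10.5214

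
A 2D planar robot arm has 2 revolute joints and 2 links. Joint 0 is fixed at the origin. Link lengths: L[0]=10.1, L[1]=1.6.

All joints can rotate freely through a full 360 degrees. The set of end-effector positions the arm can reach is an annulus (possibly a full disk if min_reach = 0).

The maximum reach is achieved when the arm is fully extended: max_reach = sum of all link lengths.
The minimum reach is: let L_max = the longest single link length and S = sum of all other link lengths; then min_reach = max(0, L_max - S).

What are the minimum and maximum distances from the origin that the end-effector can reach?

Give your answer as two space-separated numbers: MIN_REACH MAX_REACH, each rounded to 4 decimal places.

Answer: 8.5000 11.7000

Derivation:
Link lengths: [10.1, 1.6]
max_reach = 10.1 + 1.6 = 11.7
L_max = max([10.1, 1.6]) = 10.1
S (sum of others) = 11.7 - 10.1 = 1.6
min_reach = max(0, 10.1 - 1.6) = max(0, 8.5) = 8.5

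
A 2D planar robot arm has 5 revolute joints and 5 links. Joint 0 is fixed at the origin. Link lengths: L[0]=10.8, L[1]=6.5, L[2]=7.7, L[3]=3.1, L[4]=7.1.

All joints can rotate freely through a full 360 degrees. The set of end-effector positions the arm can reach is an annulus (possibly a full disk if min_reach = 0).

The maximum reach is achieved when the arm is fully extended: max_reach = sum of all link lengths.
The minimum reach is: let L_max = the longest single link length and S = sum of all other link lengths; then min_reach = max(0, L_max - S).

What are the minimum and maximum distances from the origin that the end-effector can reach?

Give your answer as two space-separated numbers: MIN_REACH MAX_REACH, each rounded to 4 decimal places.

Answer: 0.0000 35.2000

Derivation:
Link lengths: [10.8, 6.5, 7.7, 3.1, 7.1]
max_reach = 10.8 + 6.5 + 7.7 + 3.1 + 7.1 = 35.2
L_max = max([10.8, 6.5, 7.7, 3.1, 7.1]) = 10.8
S (sum of others) = 35.2 - 10.8 = 24.4
min_reach = max(0, 10.8 - 24.4) = max(0, -13.6) = 0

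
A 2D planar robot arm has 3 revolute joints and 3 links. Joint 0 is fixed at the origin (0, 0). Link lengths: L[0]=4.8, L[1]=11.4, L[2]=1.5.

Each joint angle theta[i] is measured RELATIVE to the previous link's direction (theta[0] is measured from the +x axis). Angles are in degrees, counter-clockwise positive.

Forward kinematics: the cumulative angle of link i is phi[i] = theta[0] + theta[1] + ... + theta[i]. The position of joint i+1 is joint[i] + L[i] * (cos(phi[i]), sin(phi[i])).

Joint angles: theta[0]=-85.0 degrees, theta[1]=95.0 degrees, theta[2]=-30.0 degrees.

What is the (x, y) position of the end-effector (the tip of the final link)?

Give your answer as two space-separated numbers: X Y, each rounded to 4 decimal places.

joint[0] = (0.0000, 0.0000)  (base)
link 0: phi[0] = -85 = -85 deg
  cos(-85 deg) = 0.0872, sin(-85 deg) = -0.9962
  joint[1] = (0.0000, 0.0000) + 4.8 * (0.0872, -0.9962) = (0.0000 + 0.4183, 0.0000 + -4.7817) = (0.4183, -4.7817)
link 1: phi[1] = -85 + 95 = 10 deg
  cos(10 deg) = 0.9848, sin(10 deg) = 0.1736
  joint[2] = (0.4183, -4.7817) + 11.4 * (0.9848, 0.1736) = (0.4183 + 11.2268, -4.7817 + 1.9796) = (11.6452, -2.8021)
link 2: phi[2] = -85 + 95 + -30 = -20 deg
  cos(-20 deg) = 0.9397, sin(-20 deg) = -0.3420
  joint[3] = (11.6452, -2.8021) + 1.5 * (0.9397, -0.3420) = (11.6452 + 1.4095, -2.8021 + -0.5130) = (13.0547, -3.3152)
End effector: (13.0547, -3.3152)

Answer: 13.0547 -3.3152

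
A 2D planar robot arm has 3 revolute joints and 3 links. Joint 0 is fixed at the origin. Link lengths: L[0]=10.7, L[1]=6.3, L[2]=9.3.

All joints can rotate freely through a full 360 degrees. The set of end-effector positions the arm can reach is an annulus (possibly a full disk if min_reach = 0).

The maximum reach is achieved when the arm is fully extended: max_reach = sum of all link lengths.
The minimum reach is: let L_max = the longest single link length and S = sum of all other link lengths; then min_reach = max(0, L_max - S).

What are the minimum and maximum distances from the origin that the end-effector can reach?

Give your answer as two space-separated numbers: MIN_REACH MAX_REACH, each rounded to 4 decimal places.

Link lengths: [10.7, 6.3, 9.3]
max_reach = 10.7 + 6.3 + 9.3 = 26.3
L_max = max([10.7, 6.3, 9.3]) = 10.7
S (sum of others) = 26.3 - 10.7 = 15.6
min_reach = max(0, 10.7 - 15.6) = max(0, -4.9) = 0

Answer: 0.0000 26.3000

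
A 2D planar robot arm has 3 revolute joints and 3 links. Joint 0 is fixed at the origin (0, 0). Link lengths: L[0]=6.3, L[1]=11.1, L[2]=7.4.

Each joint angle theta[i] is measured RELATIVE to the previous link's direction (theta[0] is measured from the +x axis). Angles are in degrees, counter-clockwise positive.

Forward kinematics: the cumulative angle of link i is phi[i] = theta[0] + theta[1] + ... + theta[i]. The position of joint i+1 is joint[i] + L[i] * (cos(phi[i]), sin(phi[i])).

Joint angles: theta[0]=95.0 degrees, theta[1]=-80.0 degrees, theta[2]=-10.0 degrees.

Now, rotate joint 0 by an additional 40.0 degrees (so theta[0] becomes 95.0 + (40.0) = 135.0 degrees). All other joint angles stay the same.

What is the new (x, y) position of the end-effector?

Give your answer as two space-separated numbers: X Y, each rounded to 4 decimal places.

Answer: 7.1445 18.7800

Derivation:
joint[0] = (0.0000, 0.0000)  (base)
link 0: phi[0] = 135 = 135 deg
  cos(135 deg) = -0.7071, sin(135 deg) = 0.7071
  joint[1] = (0.0000, 0.0000) + 6.3 * (-0.7071, 0.7071) = (0.0000 + -4.4548, 0.0000 + 4.4548) = (-4.4548, 4.4548)
link 1: phi[1] = 135 + -80 = 55 deg
  cos(55 deg) = 0.5736, sin(55 deg) = 0.8192
  joint[2] = (-4.4548, 4.4548) + 11.1 * (0.5736, 0.8192) = (-4.4548 + 6.3667, 4.4548 + 9.0926) = (1.9119, 13.5474)
link 2: phi[2] = 135 + -80 + -10 = 45 deg
  cos(45 deg) = 0.7071, sin(45 deg) = 0.7071
  joint[3] = (1.9119, 13.5474) + 7.4 * (0.7071, 0.7071) = (1.9119 + 5.2326, 13.5474 + 5.2326) = (7.1445, 18.7800)
End effector: (7.1445, 18.7800)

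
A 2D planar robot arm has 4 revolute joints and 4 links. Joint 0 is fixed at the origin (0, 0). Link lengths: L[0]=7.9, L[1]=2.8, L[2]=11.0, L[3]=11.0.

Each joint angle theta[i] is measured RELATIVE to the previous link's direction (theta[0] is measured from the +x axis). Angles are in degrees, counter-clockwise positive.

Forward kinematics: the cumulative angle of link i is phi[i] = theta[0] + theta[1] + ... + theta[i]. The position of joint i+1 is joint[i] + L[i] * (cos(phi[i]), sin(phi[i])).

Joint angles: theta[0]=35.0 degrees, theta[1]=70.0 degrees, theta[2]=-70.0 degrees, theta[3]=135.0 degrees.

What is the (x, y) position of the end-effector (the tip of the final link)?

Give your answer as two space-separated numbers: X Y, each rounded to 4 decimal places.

joint[0] = (0.0000, 0.0000)  (base)
link 0: phi[0] = 35 = 35 deg
  cos(35 deg) = 0.8192, sin(35 deg) = 0.5736
  joint[1] = (0.0000, 0.0000) + 7.9 * (0.8192, 0.5736) = (0.0000 + 6.4713, 0.0000 + 4.5313) = (6.4713, 4.5313)
link 1: phi[1] = 35 + 70 = 105 deg
  cos(105 deg) = -0.2588, sin(105 deg) = 0.9659
  joint[2] = (6.4713, 4.5313) + 2.8 * (-0.2588, 0.9659) = (6.4713 + -0.7247, 4.5313 + 2.7046) = (5.7466, 7.2358)
link 2: phi[2] = 35 + 70 + -70 = 35 deg
  cos(35 deg) = 0.8192, sin(35 deg) = 0.5736
  joint[3] = (5.7466, 7.2358) + 11 * (0.8192, 0.5736) = (5.7466 + 9.0107, 7.2358 + 6.3093) = (14.7573, 13.5452)
link 3: phi[3] = 35 + 70 + -70 + 135 = 170 deg
  cos(170 deg) = -0.9848, sin(170 deg) = 0.1736
  joint[4] = (14.7573, 13.5452) + 11 * (-0.9848, 0.1736) = (14.7573 + -10.8329, 13.5452 + 1.9101) = (3.9244, 15.4553)
End effector: (3.9244, 15.4553)

Answer: 3.9244 15.4553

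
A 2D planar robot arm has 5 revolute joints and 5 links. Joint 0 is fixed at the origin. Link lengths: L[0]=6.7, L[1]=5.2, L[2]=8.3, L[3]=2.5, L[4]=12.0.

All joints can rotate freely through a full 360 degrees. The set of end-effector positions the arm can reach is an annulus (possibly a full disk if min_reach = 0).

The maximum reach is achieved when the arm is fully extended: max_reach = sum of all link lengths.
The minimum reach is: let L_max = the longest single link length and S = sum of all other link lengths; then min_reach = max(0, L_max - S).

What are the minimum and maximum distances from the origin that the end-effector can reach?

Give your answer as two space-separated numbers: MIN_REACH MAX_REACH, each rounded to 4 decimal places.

Answer: 0.0000 34.7000

Derivation:
Link lengths: [6.7, 5.2, 8.3, 2.5, 12.0]
max_reach = 6.7 + 5.2 + 8.3 + 2.5 + 12 = 34.7
L_max = max([6.7, 5.2, 8.3, 2.5, 12.0]) = 12
S (sum of others) = 34.7 - 12 = 22.7
min_reach = max(0, 12 - 22.7) = max(0, -10.7) = 0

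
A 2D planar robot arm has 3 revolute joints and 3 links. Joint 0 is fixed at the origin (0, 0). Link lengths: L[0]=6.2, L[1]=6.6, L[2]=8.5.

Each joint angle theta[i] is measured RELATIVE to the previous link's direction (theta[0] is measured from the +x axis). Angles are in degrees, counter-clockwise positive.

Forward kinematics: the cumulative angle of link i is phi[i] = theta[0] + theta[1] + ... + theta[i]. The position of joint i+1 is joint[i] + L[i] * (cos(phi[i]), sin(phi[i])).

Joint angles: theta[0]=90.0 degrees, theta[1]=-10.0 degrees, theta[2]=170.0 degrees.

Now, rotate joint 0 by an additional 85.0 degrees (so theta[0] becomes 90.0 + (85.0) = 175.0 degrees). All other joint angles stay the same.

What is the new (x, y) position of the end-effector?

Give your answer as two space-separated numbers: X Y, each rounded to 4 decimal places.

Answer: -4.8479 -1.3437

Derivation:
joint[0] = (0.0000, 0.0000)  (base)
link 0: phi[0] = 175 = 175 deg
  cos(175 deg) = -0.9962, sin(175 deg) = 0.0872
  joint[1] = (0.0000, 0.0000) + 6.2 * (-0.9962, 0.0872) = (0.0000 + -6.1764, 0.0000 + 0.5404) = (-6.1764, 0.5404)
link 1: phi[1] = 175 + -10 = 165 deg
  cos(165 deg) = -0.9659, sin(165 deg) = 0.2588
  joint[2] = (-6.1764, 0.5404) + 6.6 * (-0.9659, 0.2588) = (-6.1764 + -6.3751, 0.5404 + 1.7082) = (-12.5515, 2.2486)
link 2: phi[2] = 175 + -10 + 170 = 335 deg
  cos(335 deg) = 0.9063, sin(335 deg) = -0.4226
  joint[3] = (-12.5515, 2.2486) + 8.5 * (0.9063, -0.4226) = (-12.5515 + 7.7036, 2.2486 + -3.5923) = (-4.8479, -1.3437)
End effector: (-4.8479, -1.3437)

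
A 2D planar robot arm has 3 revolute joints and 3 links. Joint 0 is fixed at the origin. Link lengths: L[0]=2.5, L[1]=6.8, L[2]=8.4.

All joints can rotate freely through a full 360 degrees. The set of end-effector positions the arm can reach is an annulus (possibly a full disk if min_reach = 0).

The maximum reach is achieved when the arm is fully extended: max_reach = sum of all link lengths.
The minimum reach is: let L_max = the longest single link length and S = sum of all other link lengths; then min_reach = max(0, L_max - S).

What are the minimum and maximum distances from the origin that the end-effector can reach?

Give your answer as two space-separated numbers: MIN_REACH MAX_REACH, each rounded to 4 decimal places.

Answer: 0.0000 17.7000

Derivation:
Link lengths: [2.5, 6.8, 8.4]
max_reach = 2.5 + 6.8 + 8.4 = 17.7
L_max = max([2.5, 6.8, 8.4]) = 8.4
S (sum of others) = 17.7 - 8.4 = 9.3
min_reach = max(0, 8.4 - 9.3) = max(0, -0.9) = 0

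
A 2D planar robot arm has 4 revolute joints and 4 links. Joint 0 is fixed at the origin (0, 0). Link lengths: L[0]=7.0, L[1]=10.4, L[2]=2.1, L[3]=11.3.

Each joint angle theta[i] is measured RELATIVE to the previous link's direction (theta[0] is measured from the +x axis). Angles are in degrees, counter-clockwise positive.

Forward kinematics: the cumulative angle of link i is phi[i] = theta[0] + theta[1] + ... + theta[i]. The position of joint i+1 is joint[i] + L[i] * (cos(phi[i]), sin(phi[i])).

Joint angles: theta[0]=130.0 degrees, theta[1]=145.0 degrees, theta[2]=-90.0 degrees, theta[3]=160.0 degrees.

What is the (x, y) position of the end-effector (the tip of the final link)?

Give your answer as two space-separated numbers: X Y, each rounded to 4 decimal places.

Answer: 5.2299 -8.1058

Derivation:
joint[0] = (0.0000, 0.0000)  (base)
link 0: phi[0] = 130 = 130 deg
  cos(130 deg) = -0.6428, sin(130 deg) = 0.7660
  joint[1] = (0.0000, 0.0000) + 7 * (-0.6428, 0.7660) = (0.0000 + -4.4995, 0.0000 + 5.3623) = (-4.4995, 5.3623)
link 1: phi[1] = 130 + 145 = 275 deg
  cos(275 deg) = 0.0872, sin(275 deg) = -0.9962
  joint[2] = (-4.4995, 5.3623) + 10.4 * (0.0872, -0.9962) = (-4.4995 + 0.9064, 5.3623 + -10.3604) = (-3.5931, -4.9981)
link 2: phi[2] = 130 + 145 + -90 = 185 deg
  cos(185 deg) = -0.9962, sin(185 deg) = -0.0872
  joint[3] = (-3.5931, -4.9981) + 2.1 * (-0.9962, -0.0872) = (-3.5931 + -2.0920, -4.9981 + -0.1830) = (-5.6851, -5.1811)
link 3: phi[3] = 130 + 145 + -90 + 160 = 345 deg
  cos(345 deg) = 0.9659, sin(345 deg) = -0.2588
  joint[4] = (-5.6851, -5.1811) + 11.3 * (0.9659, -0.2588) = (-5.6851 + 10.9150, -5.1811 + -2.9247) = (5.2299, -8.1058)
End effector: (5.2299, -8.1058)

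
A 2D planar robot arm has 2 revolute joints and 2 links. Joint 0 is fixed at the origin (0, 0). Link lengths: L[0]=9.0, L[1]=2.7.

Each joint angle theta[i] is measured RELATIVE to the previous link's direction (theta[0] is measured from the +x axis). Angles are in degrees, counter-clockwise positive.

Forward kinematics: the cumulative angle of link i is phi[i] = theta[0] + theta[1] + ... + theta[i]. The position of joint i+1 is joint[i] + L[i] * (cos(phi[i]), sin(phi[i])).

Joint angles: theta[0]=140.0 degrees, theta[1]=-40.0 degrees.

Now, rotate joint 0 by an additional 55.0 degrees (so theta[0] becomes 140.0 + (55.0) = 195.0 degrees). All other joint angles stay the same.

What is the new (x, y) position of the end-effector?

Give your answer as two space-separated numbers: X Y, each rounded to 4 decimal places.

joint[0] = (0.0000, 0.0000)  (base)
link 0: phi[0] = 195 = 195 deg
  cos(195 deg) = -0.9659, sin(195 deg) = -0.2588
  joint[1] = (0.0000, 0.0000) + 9 * (-0.9659, -0.2588) = (0.0000 + -8.6933, 0.0000 + -2.3294) = (-8.6933, -2.3294)
link 1: phi[1] = 195 + -40 = 155 deg
  cos(155 deg) = -0.9063, sin(155 deg) = 0.4226
  joint[2] = (-8.6933, -2.3294) + 2.7 * (-0.9063, 0.4226) = (-8.6933 + -2.4470, -2.3294 + 1.1411) = (-11.1404, -1.1883)
End effector: (-11.1404, -1.1883)

Answer: -11.1404 -1.1883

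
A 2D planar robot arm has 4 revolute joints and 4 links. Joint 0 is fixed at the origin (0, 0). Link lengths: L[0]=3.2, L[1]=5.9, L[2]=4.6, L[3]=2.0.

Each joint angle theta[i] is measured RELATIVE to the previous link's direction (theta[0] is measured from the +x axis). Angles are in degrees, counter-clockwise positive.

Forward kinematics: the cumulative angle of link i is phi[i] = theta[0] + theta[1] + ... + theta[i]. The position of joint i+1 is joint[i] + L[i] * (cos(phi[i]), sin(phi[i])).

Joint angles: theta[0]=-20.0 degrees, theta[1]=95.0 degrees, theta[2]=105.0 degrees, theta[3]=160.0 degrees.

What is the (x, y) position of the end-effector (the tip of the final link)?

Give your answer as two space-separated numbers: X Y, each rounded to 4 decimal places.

joint[0] = (0.0000, 0.0000)  (base)
link 0: phi[0] = -20 = -20 deg
  cos(-20 deg) = 0.9397, sin(-20 deg) = -0.3420
  joint[1] = (0.0000, 0.0000) + 3.2 * (0.9397, -0.3420) = (0.0000 + 3.0070, 0.0000 + -1.0945) = (3.0070, -1.0945)
link 1: phi[1] = -20 + 95 = 75 deg
  cos(75 deg) = 0.2588, sin(75 deg) = 0.9659
  joint[2] = (3.0070, -1.0945) + 5.9 * (0.2588, 0.9659) = (3.0070 + 1.5270, -1.0945 + 5.6990) = (4.5340, 4.6045)
link 2: phi[2] = -20 + 95 + 105 = 180 deg
  cos(180 deg) = -1.0000, sin(180 deg) = 0.0000
  joint[3] = (4.5340, 4.6045) + 4.6 * (-1.0000, 0.0000) = (4.5340 + -4.6000, 4.6045 + 0.0000) = (-0.0660, 4.6045)
link 3: phi[3] = -20 + 95 + 105 + 160 = 340 deg
  cos(340 deg) = 0.9397, sin(340 deg) = -0.3420
  joint[4] = (-0.0660, 4.6045) + 2 * (0.9397, -0.3420) = (-0.0660 + 1.8794, 4.6045 + -0.6840) = (1.8134, 3.9205)
End effector: (1.8134, 3.9205)

Answer: 1.8134 3.9205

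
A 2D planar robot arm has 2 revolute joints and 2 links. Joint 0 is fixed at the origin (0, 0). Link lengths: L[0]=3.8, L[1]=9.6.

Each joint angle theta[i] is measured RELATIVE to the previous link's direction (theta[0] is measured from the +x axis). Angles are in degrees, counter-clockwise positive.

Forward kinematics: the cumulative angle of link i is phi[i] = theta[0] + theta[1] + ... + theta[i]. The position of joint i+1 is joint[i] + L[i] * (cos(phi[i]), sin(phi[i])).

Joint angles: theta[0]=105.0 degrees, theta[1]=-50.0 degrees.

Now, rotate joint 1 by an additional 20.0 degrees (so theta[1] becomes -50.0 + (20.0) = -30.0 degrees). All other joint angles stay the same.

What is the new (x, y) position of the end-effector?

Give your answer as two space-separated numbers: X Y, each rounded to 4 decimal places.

Answer: 1.5012 12.9434

Derivation:
joint[0] = (0.0000, 0.0000)  (base)
link 0: phi[0] = 105 = 105 deg
  cos(105 deg) = -0.2588, sin(105 deg) = 0.9659
  joint[1] = (0.0000, 0.0000) + 3.8 * (-0.2588, 0.9659) = (0.0000 + -0.9835, 0.0000 + 3.6705) = (-0.9835, 3.6705)
link 1: phi[1] = 105 + -30 = 75 deg
  cos(75 deg) = 0.2588, sin(75 deg) = 0.9659
  joint[2] = (-0.9835, 3.6705) + 9.6 * (0.2588, 0.9659) = (-0.9835 + 2.4847, 3.6705 + 9.2729) = (1.5012, 12.9434)
End effector: (1.5012, 12.9434)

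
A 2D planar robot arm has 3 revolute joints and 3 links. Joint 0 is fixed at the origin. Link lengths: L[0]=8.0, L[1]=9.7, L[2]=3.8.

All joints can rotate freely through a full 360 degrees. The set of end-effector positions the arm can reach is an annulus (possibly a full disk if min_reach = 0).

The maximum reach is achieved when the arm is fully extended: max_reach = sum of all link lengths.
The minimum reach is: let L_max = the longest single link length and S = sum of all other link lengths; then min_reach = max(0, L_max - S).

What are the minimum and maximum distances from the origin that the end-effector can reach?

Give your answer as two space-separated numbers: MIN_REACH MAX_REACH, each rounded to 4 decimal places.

Answer: 0.0000 21.5000

Derivation:
Link lengths: [8.0, 9.7, 3.8]
max_reach = 8 + 9.7 + 3.8 = 21.5
L_max = max([8.0, 9.7, 3.8]) = 9.7
S (sum of others) = 21.5 - 9.7 = 11.8
min_reach = max(0, 9.7 - 11.8) = max(0, -2.1) = 0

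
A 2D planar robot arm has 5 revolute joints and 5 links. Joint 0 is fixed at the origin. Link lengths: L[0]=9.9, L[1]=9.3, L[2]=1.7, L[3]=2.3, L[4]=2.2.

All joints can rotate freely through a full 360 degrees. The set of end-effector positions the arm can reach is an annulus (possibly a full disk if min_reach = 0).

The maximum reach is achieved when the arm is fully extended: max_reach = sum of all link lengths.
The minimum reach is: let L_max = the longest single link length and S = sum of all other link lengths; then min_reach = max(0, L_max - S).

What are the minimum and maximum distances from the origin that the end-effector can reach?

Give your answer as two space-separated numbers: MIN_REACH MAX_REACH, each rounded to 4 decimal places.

Answer: 0.0000 25.4000

Derivation:
Link lengths: [9.9, 9.3, 1.7, 2.3, 2.2]
max_reach = 9.9 + 9.3 + 1.7 + 2.3 + 2.2 = 25.4
L_max = max([9.9, 9.3, 1.7, 2.3, 2.2]) = 9.9
S (sum of others) = 25.4 - 9.9 = 15.5
min_reach = max(0, 9.9 - 15.5) = max(0, -5.6) = 0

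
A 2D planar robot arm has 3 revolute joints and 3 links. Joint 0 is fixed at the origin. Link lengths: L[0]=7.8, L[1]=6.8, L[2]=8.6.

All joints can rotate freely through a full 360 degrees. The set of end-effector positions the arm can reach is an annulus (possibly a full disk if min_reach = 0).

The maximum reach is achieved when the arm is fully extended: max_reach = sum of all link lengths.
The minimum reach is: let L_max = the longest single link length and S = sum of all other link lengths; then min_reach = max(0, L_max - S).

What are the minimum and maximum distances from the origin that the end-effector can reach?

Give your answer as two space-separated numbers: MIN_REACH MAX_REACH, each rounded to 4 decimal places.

Link lengths: [7.8, 6.8, 8.6]
max_reach = 7.8 + 6.8 + 8.6 = 23.2
L_max = max([7.8, 6.8, 8.6]) = 8.6
S (sum of others) = 23.2 - 8.6 = 14.6
min_reach = max(0, 8.6 - 14.6) = max(0, -6) = 0

Answer: 0.0000 23.2000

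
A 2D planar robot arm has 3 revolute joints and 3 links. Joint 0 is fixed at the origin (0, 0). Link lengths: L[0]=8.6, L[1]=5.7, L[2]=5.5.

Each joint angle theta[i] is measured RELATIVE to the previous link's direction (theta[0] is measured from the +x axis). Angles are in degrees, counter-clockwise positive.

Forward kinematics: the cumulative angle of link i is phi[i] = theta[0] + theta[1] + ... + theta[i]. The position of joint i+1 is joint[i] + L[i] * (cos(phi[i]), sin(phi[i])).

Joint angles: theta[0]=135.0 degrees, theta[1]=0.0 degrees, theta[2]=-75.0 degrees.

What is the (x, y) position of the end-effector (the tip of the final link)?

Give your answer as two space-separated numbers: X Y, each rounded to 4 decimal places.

joint[0] = (0.0000, 0.0000)  (base)
link 0: phi[0] = 135 = 135 deg
  cos(135 deg) = -0.7071, sin(135 deg) = 0.7071
  joint[1] = (0.0000, 0.0000) + 8.6 * (-0.7071, 0.7071) = (0.0000 + -6.0811, 0.0000 + 6.0811) = (-6.0811, 6.0811)
link 1: phi[1] = 135 + 0 = 135 deg
  cos(135 deg) = -0.7071, sin(135 deg) = 0.7071
  joint[2] = (-6.0811, 6.0811) + 5.7 * (-0.7071, 0.7071) = (-6.0811 + -4.0305, 6.0811 + 4.0305) = (-10.1116, 10.1116)
link 2: phi[2] = 135 + 0 + -75 = 60 deg
  cos(60 deg) = 0.5000, sin(60 deg) = 0.8660
  joint[3] = (-10.1116, 10.1116) + 5.5 * (0.5000, 0.8660) = (-10.1116 + 2.7500, 10.1116 + 4.7631) = (-7.3616, 14.8748)
End effector: (-7.3616, 14.8748)

Answer: -7.3616 14.8748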